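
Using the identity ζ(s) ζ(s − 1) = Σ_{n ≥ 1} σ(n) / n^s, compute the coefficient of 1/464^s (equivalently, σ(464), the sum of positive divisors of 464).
σ(464) = 930

In the product (Σ m^0/m^s)(Σ k / k^s) = Σ (Σ_{d | n} d) / n^s, the coefficient of 1/n^s is σ(n) = Σ_{d | n} d. For n = 464, divisors are [1, 2, 4, 8, 16, 29, 58, 116, 232, 464]; summing: σ(464) = 930.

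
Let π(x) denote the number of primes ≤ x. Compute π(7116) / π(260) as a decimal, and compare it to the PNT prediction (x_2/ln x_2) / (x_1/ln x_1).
π(7116)/π(260) = 911/55 ≈ 16.5636;  PNT prediction ≈ 17.1578.

π(260) = 55 and π(7116) = 911, so π(7116)/π(260) ≈ 16.5636. The PNT-predicted ratio is (7116/ln(7116)) / (260/ln(260)) ≈ 17.1578. The two agree to within a few percent, as expected.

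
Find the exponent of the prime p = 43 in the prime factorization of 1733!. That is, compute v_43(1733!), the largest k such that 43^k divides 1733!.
v_43(1733!) = 40

Legendre's formula: v_p(n!) = Σ_{k ≥ 1} ⌊n / p^k⌋. For p = 43, n = 1733, the terms are:
  ⌊1733/43^1⌋ = ⌊1733/43⌋ = 40
(the next term ⌊1733/43^2⌋ = 0, terminating the sum). Summing: v_43(1733!) = 40 = 40.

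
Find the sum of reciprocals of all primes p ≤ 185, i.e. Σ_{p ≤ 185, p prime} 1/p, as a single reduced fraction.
Σ 1/p = 10408867916382550633331528920459565913027063402071390584941986323453055203/5397346292805549782720214077673687806275517530364350655459511599582614290

π(185) = 42, so the primes ≤ 185 are [2, 3, 5, 7, 11, 13, 17, 19, 23, 29, 31, 37, 41, 43, 47, 53, 59, 61, 67, 71, 73, 79, 83, 89, 97, 101, 103, 107, 109, 113, 127, 131, 137, 139, 149, 151, 157, 163, 167, 173, 179, 181]. Summing 1/p over these primes: 10408867916382550633331528920459565913027063402071390584941986323453055203/5397346292805549782720214077673687806275517530364350655459511599582614290 ≈ 1.9285. Mertens estimate ln ln(185) + 0.2615 ≈ 1.9141.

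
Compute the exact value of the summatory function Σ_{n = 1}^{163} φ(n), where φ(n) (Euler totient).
Σ_{n ≤ 163} φ(n) = 8154

Compute φ(n) for each 1 ≤ n ≤ 163: φ(1) = 1, φ(2) = 1, φ(3) = 2, φ(4) = 2, φ(5) = 4, φ(6) = 2, φ(7) = 6, φ(8) = 4, φ(9) = 6, φ(10) = 4, φ(11) = 10, φ(12) = 4, φ(13) = 12, φ(14) = 6, φ(15) = 8, φ(16) = 8, φ(17) = 16, φ(18) = 6, φ(19) = 18, φ(20) = 8, φ(21) = 12, φ(22) = 10, φ(23) = 22, φ(24) = 8, φ(25) = 20, φ(26) = 12, φ(27) = 18, φ(28) = 12, φ(29) = 28, φ(30) = 8, φ(31) = 30, φ(32) = 16, φ(33) = 20, φ(34) = 16, φ(35) = 24, φ(36) = 12, φ(37) = 36, φ(38) = 18, φ(39) = 24, φ(40) = 16, φ(41) = 40, φ(42) = 12, φ(43) = 42, φ(44) = 20, φ(45) = 24, φ(46) = 22, φ(47) = 46, φ(48) = 16, φ(49) = 42, φ(50) = 20, φ(51) = 32, φ(52) = 24, φ(53) = 52, φ(54) = 18, φ(55) = 40, φ(56) = 24, φ(57) = 36, φ(58) = 28, φ(59) = 58, φ(60) = 16, φ(61) = 60, φ(62) = 30, φ(63) = 36, φ(64) = 32, φ(65) = 48, φ(66) = 20, φ(67) = 66, φ(68) = 32, φ(69) = 44, φ(70) = 24, φ(71) = 70, φ(72) = 24, φ(73) = 72, φ(74) = 36, φ(75) = 40, φ(76) = 36, φ(77) = 60, φ(78) = 24, φ(79) = 78, φ(80) = 32, φ(81) = 54, φ(82) = 40, φ(83) = 82, φ(84) = 24, φ(85) = 64, φ(86) = 42, φ(87) = 56, φ(88) = 40, φ(89) = 88, φ(90) = 24, φ(91) = 72, φ(92) = 44, φ(93) = 60, φ(94) = 46, φ(95) = 72, φ(96) = 32, φ(97) = 96, φ(98) = 42, φ(99) = 60, φ(100) = 40, φ(101) = 100, φ(102) = 32, φ(103) = 102, φ(104) = 48, φ(105) = 48, φ(106) = 52, φ(107) = 106, φ(108) = 36, φ(109) = 108, φ(110) = 40, φ(111) = 72, φ(112) = 48, φ(113) = 112, φ(114) = 36, φ(115) = 88, φ(116) = 56, φ(117) = 72, φ(118) = 58, φ(119) = 96, φ(120) = 32, φ(121) = 110, φ(122) = 60, φ(123) = 80, φ(124) = 60, φ(125) = 100, φ(126) = 36, φ(127) = 126, φ(128) = 64, φ(129) = 84, φ(130) = 48, φ(131) = 130, φ(132) = 40, φ(133) = 108, φ(134) = 66, φ(135) = 72, φ(136) = 64, φ(137) = 136, φ(138) = 44, φ(139) = 138, φ(140) = 48, φ(141) = 92, φ(142) = 70, φ(143) = 120, φ(144) = 48, φ(145) = 112, φ(146) = 72, φ(147) = 84, φ(148) = 72, φ(149) = 148, φ(150) = 40, φ(151) = 150, φ(152) = 72, φ(153) = 96, φ(154) = 60, φ(155) = 120, φ(156) = 48, φ(157) = 156, φ(158) = 78, φ(159) = 104, φ(160) = 64, φ(161) = 132, φ(162) = 54, φ(163) = 162. Summing all 163 values: 8154. (Average order: Σ_{n ≤ x} φ(n) ~ (3/π²) x². For x = 163, (3/π²)·163² ≈ 8076.01.)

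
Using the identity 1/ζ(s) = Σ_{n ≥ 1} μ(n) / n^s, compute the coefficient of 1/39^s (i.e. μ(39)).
μ(39) = 1

Factor n = 39 = 3 · 13. μ(n) = 0 if any exponent ≥ 2 (not squarefree); otherwise μ(n) = (−1)^{ω(n)} where ω(n) is the number of distinct prime factors. Applying: μ(39) = 1.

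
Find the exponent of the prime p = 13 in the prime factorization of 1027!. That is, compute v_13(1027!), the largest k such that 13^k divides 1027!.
v_13(1027!) = 85

Legendre's formula: v_p(n!) = Σ_{k ≥ 1} ⌊n / p^k⌋. For p = 13, n = 1027, the terms are:
  ⌊1027/13^1⌋ = ⌊1027/13⌋ = 79
  ⌊1027/13^2⌋ = ⌊1027/169⌋ = 6
(the next term ⌊1027/13^3⌋ = 0, terminating the sum). Summing: v_13(1027!) = 79 + 6 = 85.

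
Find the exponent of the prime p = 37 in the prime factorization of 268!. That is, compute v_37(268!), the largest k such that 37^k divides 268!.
v_37(268!) = 7

Legendre's formula: v_p(n!) = Σ_{k ≥ 1} ⌊n / p^k⌋. For p = 37, n = 268, the terms are:
  ⌊268/37^1⌋ = ⌊268/37⌋ = 7
(the next term ⌊268/37^2⌋ = 0, terminating the sum). Summing: v_37(268!) = 7 = 7.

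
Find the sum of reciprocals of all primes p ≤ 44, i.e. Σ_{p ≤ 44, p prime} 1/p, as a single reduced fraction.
Σ 1/p = 21460568175640361/13082761331670030

π(44) = 14, so the primes ≤ 44 are [2, 3, 5, 7, 11, 13, 17, 19, 23, 29, 31, 37, 41, 43]. Summing 1/p over these primes: 21460568175640361/13082761331670030 ≈ 1.6404. Mertens estimate ln ln(44) + 0.2615 ≈ 1.5923.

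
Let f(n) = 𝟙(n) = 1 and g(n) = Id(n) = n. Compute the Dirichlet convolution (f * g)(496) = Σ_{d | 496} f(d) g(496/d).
(𝟙 * Id)(496) = 992

Divisors of 496: [1, 2, 4, 8, 16, 31, 62, 124, 248, 496]. For each d | 496:
  d = 1: 𝟙(1) · Id(496/1) = 1 · 496 = 496
  d = 2: 𝟙(2) · Id(496/2) = 1 · 248 = 248
  d = 4: 𝟙(4) · Id(496/4) = 1 · 124 = 124
  d = 8: 𝟙(8) · Id(496/8) = 1 · 62 = 62
  d = 16: 𝟙(16) · Id(496/16) = 1 · 31 = 31
  d = 31: 𝟙(31) · Id(496/31) = 1 · 16 = 16
  d = 62: 𝟙(62) · Id(496/62) = 1 · 8 = 8
  d = 124: 𝟙(124) · Id(496/124) = 1 · 4 = 4
  d = 248: 𝟙(248) · Id(496/248) = 1 · 2 = 2
  d = 496: 𝟙(496) · Id(496/496) = 1 · 1 = 1
Summing: (𝟙 * Id)(496) = 496 + 248 + 124 + 62 + 31 + 16 + 8 + 4 + 2 + 1 = 992.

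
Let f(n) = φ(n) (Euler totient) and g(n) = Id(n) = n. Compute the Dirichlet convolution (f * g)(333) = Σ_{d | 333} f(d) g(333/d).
(φ * Id)(333) = 1533

Divisors of 333: [1, 3, 9, 37, 111, 333]. For each d | 333:
  d = 1: φ(1) · Id(333/1) = 1 · 333 = 333
  d = 3: φ(3) · Id(333/3) = 2 · 111 = 222
  d = 9: φ(9) · Id(333/9) = 6 · 37 = 222
  d = 37: φ(37) · Id(333/37) = 36 · 9 = 324
  d = 111: φ(111) · Id(333/111) = 72 · 3 = 216
  d = 333: φ(333) · Id(333/333) = 216 · 1 = 216
Summing: (φ * Id)(333) = 333 + 222 + 222 + 324 + 216 + 216 = 1533.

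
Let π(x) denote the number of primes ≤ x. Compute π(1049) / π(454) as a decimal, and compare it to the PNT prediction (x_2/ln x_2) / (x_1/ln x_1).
π(1049)/π(454) = 176/87 ≈ 2.0230;  PNT prediction ≈ 2.0324.

π(454) = 87 and π(1049) = 176, so π(1049)/π(454) ≈ 2.0230. The PNT-predicted ratio is (1049/ln(1049)) / (454/ln(454)) ≈ 2.0324. The two agree to within a few percent, as expected.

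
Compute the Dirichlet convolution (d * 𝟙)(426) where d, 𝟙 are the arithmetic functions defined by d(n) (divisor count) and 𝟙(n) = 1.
(d * 𝟙)(426) = 27

Divisors of 426: [1, 2, 3, 6, 71, 142, 213, 426]. For each d | 426:
  d = 1: d(1) · 𝟙(426/1) = 1 · 1 = 1
  d = 2: d(2) · 𝟙(426/2) = 2 · 1 = 2
  d = 3: d(3) · 𝟙(426/3) = 2 · 1 = 2
  d = 6: d(6) · 𝟙(426/6) = 4 · 1 = 4
  d = 71: d(71) · 𝟙(426/71) = 2 · 1 = 2
  d = 142: d(142) · 𝟙(426/142) = 4 · 1 = 4
  d = 213: d(213) · 𝟙(426/213) = 4 · 1 = 4
  d = 426: d(426) · 𝟙(426/426) = 8 · 1 = 8
Summing: (d * 𝟙)(426) = 1 + 2 + 2 + 4 + 2 + 4 + 4 + 8 = 27.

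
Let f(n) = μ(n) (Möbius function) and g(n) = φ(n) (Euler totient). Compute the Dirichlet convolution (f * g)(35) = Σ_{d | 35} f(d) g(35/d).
(μ * φ)(35) = 15

Divisors of 35: [1, 5, 7, 35]. For each d | 35:
  d = 1: μ(1) · φ(35/1) = 1 · 24 = 24
  d = 5: μ(5) · φ(35/5) = -1 · 6 = -6
  d = 7: μ(7) · φ(35/7) = -1 · 4 = -4
  d = 35: μ(35) · φ(35/35) = 1 · 1 = 1
Summing: (μ * φ)(35) = 24 + -6 + -4 + 1 = 15.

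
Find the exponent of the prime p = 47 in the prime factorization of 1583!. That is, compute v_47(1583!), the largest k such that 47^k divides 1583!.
v_47(1583!) = 33

Legendre's formula: v_p(n!) = Σ_{k ≥ 1} ⌊n / p^k⌋. For p = 47, n = 1583, the terms are:
  ⌊1583/47^1⌋ = ⌊1583/47⌋ = 33
(the next term ⌊1583/47^2⌋ = 0, terminating the sum). Summing: v_47(1583!) = 33 = 33.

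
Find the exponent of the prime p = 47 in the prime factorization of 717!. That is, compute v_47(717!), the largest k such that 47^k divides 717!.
v_47(717!) = 15

Legendre's formula: v_p(n!) = Σ_{k ≥ 1} ⌊n / p^k⌋. For p = 47, n = 717, the terms are:
  ⌊717/47^1⌋ = ⌊717/47⌋ = 15
(the next term ⌊717/47^2⌋ = 0, terminating the sum). Summing: v_47(717!) = 15 = 15.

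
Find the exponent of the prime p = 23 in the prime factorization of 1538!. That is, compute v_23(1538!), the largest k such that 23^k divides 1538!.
v_23(1538!) = 68

Legendre's formula: v_p(n!) = Σ_{k ≥ 1} ⌊n / p^k⌋. For p = 23, n = 1538, the terms are:
  ⌊1538/23^1⌋ = ⌊1538/23⌋ = 66
  ⌊1538/23^2⌋ = ⌊1538/529⌋ = 2
(the next term ⌊1538/23^3⌋ = 0, terminating the sum). Summing: v_23(1538!) = 66 + 2 = 68.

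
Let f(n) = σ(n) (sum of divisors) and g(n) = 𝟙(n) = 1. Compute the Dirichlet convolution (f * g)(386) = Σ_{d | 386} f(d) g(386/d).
(σ * 𝟙)(386) = 780

Divisors of 386: [1, 2, 193, 386]. For each d | 386:
  d = 1: σ(1) · 𝟙(386/1) = 1 · 1 = 1
  d = 2: σ(2) · 𝟙(386/2) = 3 · 1 = 3
  d = 193: σ(193) · 𝟙(386/193) = 194 · 1 = 194
  d = 386: σ(386) · 𝟙(386/386) = 582 · 1 = 582
Summing: (σ * 𝟙)(386) = 1 + 3 + 194 + 582 = 780.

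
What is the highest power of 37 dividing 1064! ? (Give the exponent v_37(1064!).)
v_37(1064!) = 28

Legendre's formula: v_p(n!) = Σ_{k ≥ 1} ⌊n / p^k⌋. For p = 37, n = 1064, the terms are:
  ⌊1064/37^1⌋ = ⌊1064/37⌋ = 28
(the next term ⌊1064/37^2⌋ = 0, terminating the sum). Summing: v_37(1064!) = 28 = 28.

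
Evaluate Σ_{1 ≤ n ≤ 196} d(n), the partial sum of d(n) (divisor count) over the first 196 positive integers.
Σ_{n ≤ 196} d(n) = 1070

Compute d(n) for each 1 ≤ n ≤ 196: d(1) = 1, d(2) = 2, d(3) = 2, d(4) = 3, d(5) = 2, d(6) = 4, d(7) = 2, d(8) = 4, d(9) = 3, d(10) = 4, d(11) = 2, d(12) = 6, d(13) = 2, d(14) = 4, d(15) = 4, d(16) = 5, d(17) = 2, d(18) = 6, d(19) = 2, d(20) = 6, d(21) = 4, d(22) = 4, d(23) = 2, d(24) = 8, d(25) = 3, d(26) = 4, d(27) = 4, d(28) = 6, d(29) = 2, d(30) = 8, d(31) = 2, d(32) = 6, d(33) = 4, d(34) = 4, d(35) = 4, d(36) = 9, d(37) = 2, d(38) = 4, d(39) = 4, d(40) = 8, d(41) = 2, d(42) = 8, d(43) = 2, d(44) = 6, d(45) = 6, d(46) = 4, d(47) = 2, d(48) = 10, d(49) = 3, d(50) = 6, d(51) = 4, d(52) = 6, d(53) = 2, d(54) = 8, d(55) = 4, d(56) = 8, d(57) = 4, d(58) = 4, d(59) = 2, d(60) = 12, d(61) = 2, d(62) = 4, d(63) = 6, d(64) = 7, d(65) = 4, d(66) = 8, d(67) = 2, d(68) = 6, d(69) = 4, d(70) = 8, d(71) = 2, d(72) = 12, d(73) = 2, d(74) = 4, d(75) = 6, d(76) = 6, d(77) = 4, d(78) = 8, d(79) = 2, d(80) = 10, d(81) = 5, d(82) = 4, d(83) = 2, d(84) = 12, d(85) = 4, d(86) = 4, d(87) = 4, d(88) = 8, d(89) = 2, d(90) = 12, d(91) = 4, d(92) = 6, d(93) = 4, d(94) = 4, d(95) = 4, d(96) = 12, d(97) = 2, d(98) = 6, d(99) = 6, d(100) = 9, d(101) = 2, d(102) = 8, d(103) = 2, d(104) = 8, d(105) = 8, d(106) = 4, d(107) = 2, d(108) = 12, d(109) = 2, d(110) = 8, d(111) = 4, d(112) = 10, d(113) = 2, d(114) = 8, d(115) = 4, d(116) = 6, d(117) = 6, d(118) = 4, d(119) = 4, d(120) = 16, d(121) = 3, d(122) = 4, d(123) = 4, d(124) = 6, d(125) = 4, d(126) = 12, d(127) = 2, d(128) = 8, d(129) = 4, d(130) = 8, d(131) = 2, d(132) = 12, d(133) = 4, d(134) = 4, d(135) = 8, d(136) = 8, d(137) = 2, d(138) = 8, d(139) = 2, d(140) = 12, d(141) = 4, d(142) = 4, d(143) = 4, d(144) = 15, d(145) = 4, d(146) = 4, d(147) = 6, d(148) = 6, d(149) = 2, d(150) = 12, d(151) = 2, d(152) = 8, d(153) = 6, d(154) = 8, d(155) = 4, d(156) = 12, d(157) = 2, d(158) = 4, d(159) = 4, d(160) = 12, d(161) = 4, d(162) = 10, d(163) = 2, d(164) = 6, d(165) = 8, d(166) = 4, d(167) = 2, d(168) = 16, d(169) = 3, d(170) = 8, d(171) = 6, d(172) = 6, d(173) = 2, d(174) = 8, d(175) = 6, d(176) = 10, d(177) = 4, d(178) = 4, d(179) = 2, d(180) = 18, d(181) = 2, d(182) = 8, d(183) = 4, d(184) = 8, d(185) = 4, d(186) = 8, d(187) = 4, d(188) = 6, d(189) = 8, d(190) = 8, d(191) = 2, d(192) = 14, d(193) = 2, d(194) = 4, d(195) = 8, d(196) = 9. Summing all 196 values: 1070. (Dirichlet's divisor formula: Σ_{n ≤ x} d(n) = x ln(x) + (2γ − 1) x + O(√x). For x = 196, the asymptotic estimate is ≈ 1064.78.)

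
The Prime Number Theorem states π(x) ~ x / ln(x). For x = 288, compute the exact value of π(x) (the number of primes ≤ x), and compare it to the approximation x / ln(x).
π(288) = 61;  x/ln(x) ≈ 50.86;  relative error ≈ 16.63%.

Directly count primes up to 288: π(288) = 61. The PNT approximation gives 288/ln(288) ≈ 288/5.66296 ≈ 50.86. Relative error (π(x) − x/ln(x)) / π(x) ≈ 16.63%; the approximation is known to undercount slightly (Li(x) is a better estimate).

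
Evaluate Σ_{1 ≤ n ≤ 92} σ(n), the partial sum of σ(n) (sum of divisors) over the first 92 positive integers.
Σ_{n ≤ 92} σ(n) = 7013

Compute σ(n) for each 1 ≤ n ≤ 92: σ(1) = 1, σ(2) = 3, σ(3) = 4, σ(4) = 7, σ(5) = 6, σ(6) = 12, σ(7) = 8, σ(8) = 15, σ(9) = 13, σ(10) = 18, σ(11) = 12, σ(12) = 28, σ(13) = 14, σ(14) = 24, σ(15) = 24, σ(16) = 31, σ(17) = 18, σ(18) = 39, σ(19) = 20, σ(20) = 42, σ(21) = 32, σ(22) = 36, σ(23) = 24, σ(24) = 60, σ(25) = 31, σ(26) = 42, σ(27) = 40, σ(28) = 56, σ(29) = 30, σ(30) = 72, σ(31) = 32, σ(32) = 63, σ(33) = 48, σ(34) = 54, σ(35) = 48, σ(36) = 91, σ(37) = 38, σ(38) = 60, σ(39) = 56, σ(40) = 90, σ(41) = 42, σ(42) = 96, σ(43) = 44, σ(44) = 84, σ(45) = 78, σ(46) = 72, σ(47) = 48, σ(48) = 124, σ(49) = 57, σ(50) = 93, σ(51) = 72, σ(52) = 98, σ(53) = 54, σ(54) = 120, σ(55) = 72, σ(56) = 120, σ(57) = 80, σ(58) = 90, σ(59) = 60, σ(60) = 168, σ(61) = 62, σ(62) = 96, σ(63) = 104, σ(64) = 127, σ(65) = 84, σ(66) = 144, σ(67) = 68, σ(68) = 126, σ(69) = 96, σ(70) = 144, σ(71) = 72, σ(72) = 195, σ(73) = 74, σ(74) = 114, σ(75) = 124, σ(76) = 140, σ(77) = 96, σ(78) = 168, σ(79) = 80, σ(80) = 186, σ(81) = 121, σ(82) = 126, σ(83) = 84, σ(84) = 224, σ(85) = 108, σ(86) = 132, σ(87) = 120, σ(88) = 180, σ(89) = 90, σ(90) = 234, σ(91) = 112, σ(92) = 168. Summing all 92 values: 7013. (Average order: Σ_{n ≤ x} σ(n) ~ (π²/12) x². For x = 92, (π²/12)·92² ≈ 6961.36.)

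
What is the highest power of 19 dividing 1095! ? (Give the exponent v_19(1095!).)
v_19(1095!) = 60

Legendre's formula: v_p(n!) = Σ_{k ≥ 1} ⌊n / p^k⌋. For p = 19, n = 1095, the terms are:
  ⌊1095/19^1⌋ = ⌊1095/19⌋ = 57
  ⌊1095/19^2⌋ = ⌊1095/361⌋ = 3
(the next term ⌊1095/19^3⌋ = 0, terminating the sum). Summing: v_19(1095!) = 57 + 3 = 60.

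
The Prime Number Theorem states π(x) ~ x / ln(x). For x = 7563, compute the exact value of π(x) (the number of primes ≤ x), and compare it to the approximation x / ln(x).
π(7563) = 960;  x/ln(x) ≈ 846.82;  relative error ≈ 11.79%.

Directly count primes up to 7563: π(7563) = 960. The PNT approximation gives 7563/ln(7563) ≈ 7563/8.93102 ≈ 846.82. Relative error (π(x) − x/ln(x)) / π(x) ≈ 11.79%; the approximation is known to undercount slightly (Li(x) is a better estimate).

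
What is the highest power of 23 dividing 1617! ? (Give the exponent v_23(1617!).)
v_23(1617!) = 73

Legendre's formula: v_p(n!) = Σ_{k ≥ 1} ⌊n / p^k⌋. For p = 23, n = 1617, the terms are:
  ⌊1617/23^1⌋ = ⌊1617/23⌋ = 70
  ⌊1617/23^2⌋ = ⌊1617/529⌋ = 3
(the next term ⌊1617/23^3⌋ = 0, terminating the sum). Summing: v_23(1617!) = 70 + 3 = 73.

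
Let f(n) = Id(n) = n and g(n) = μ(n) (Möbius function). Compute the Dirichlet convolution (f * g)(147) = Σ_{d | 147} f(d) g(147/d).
(Id * μ)(147) = 84

Divisors of 147: [1, 3, 7, 21, 49, 147]. For each d | 147:
  d = 1: Id(1) · μ(147/1) = 1 · 0 = 0
  d = 3: Id(3) · μ(147/3) = 3 · 0 = 0
  d = 7: Id(7) · μ(147/7) = 7 · 1 = 7
  d = 21: Id(21) · μ(147/21) = 21 · -1 = -21
  d = 49: Id(49) · μ(147/49) = 49 · -1 = -49
  d = 147: Id(147) · μ(147/147) = 147 · 1 = 147
Summing: (Id * μ)(147) = 0 + 0 + 7 + -21 + -49 + 147 = 84.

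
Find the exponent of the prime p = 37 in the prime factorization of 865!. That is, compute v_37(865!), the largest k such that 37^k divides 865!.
v_37(865!) = 23

Legendre's formula: v_p(n!) = Σ_{k ≥ 1} ⌊n / p^k⌋. For p = 37, n = 865, the terms are:
  ⌊865/37^1⌋ = ⌊865/37⌋ = 23
(the next term ⌊865/37^2⌋ = 0, terminating the sum). Summing: v_37(865!) = 23 = 23.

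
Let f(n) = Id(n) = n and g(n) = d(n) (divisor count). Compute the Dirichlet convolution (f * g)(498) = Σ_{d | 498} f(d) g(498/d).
(Id * d)(498) = 1700

Divisors of 498: [1, 2, 3, 6, 83, 166, 249, 498]. For each d | 498:
  d = 1: Id(1) · d(498/1) = 1 · 8 = 8
  d = 2: Id(2) · d(498/2) = 2 · 4 = 8
  d = 3: Id(3) · d(498/3) = 3 · 4 = 12
  d = 6: Id(6) · d(498/6) = 6 · 2 = 12
  d = 83: Id(83) · d(498/83) = 83 · 4 = 332
  d = 166: Id(166) · d(498/166) = 166 · 2 = 332
  d = 249: Id(249) · d(498/249) = 249 · 2 = 498
  d = 498: Id(498) · d(498/498) = 498 · 1 = 498
Summing: (Id * d)(498) = 8 + 8 + 12 + 12 + 332 + 332 + 498 + 498 = 1700.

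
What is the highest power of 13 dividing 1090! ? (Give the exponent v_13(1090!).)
v_13(1090!) = 89

Legendre's formula: v_p(n!) = Σ_{k ≥ 1} ⌊n / p^k⌋. For p = 13, n = 1090, the terms are:
  ⌊1090/13^1⌋ = ⌊1090/13⌋ = 83
  ⌊1090/13^2⌋ = ⌊1090/169⌋ = 6
(the next term ⌊1090/13^3⌋ = 0, terminating the sum). Summing: v_13(1090!) = 83 + 6 = 89.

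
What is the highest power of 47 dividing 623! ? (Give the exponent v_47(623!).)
v_47(623!) = 13

Legendre's formula: v_p(n!) = Σ_{k ≥ 1} ⌊n / p^k⌋. For p = 47, n = 623, the terms are:
  ⌊623/47^1⌋ = ⌊623/47⌋ = 13
(the next term ⌊623/47^2⌋ = 0, terminating the sum). Summing: v_47(623!) = 13 = 13.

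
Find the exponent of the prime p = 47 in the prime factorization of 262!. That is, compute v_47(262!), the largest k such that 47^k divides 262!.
v_47(262!) = 5

Legendre's formula: v_p(n!) = Σ_{k ≥ 1} ⌊n / p^k⌋. For p = 47, n = 262, the terms are:
  ⌊262/47^1⌋ = ⌊262/47⌋ = 5
(the next term ⌊262/47^2⌋ = 0, terminating the sum). Summing: v_47(262!) = 5 = 5.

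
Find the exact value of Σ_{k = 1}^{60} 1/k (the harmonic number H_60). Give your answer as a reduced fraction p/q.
H_60 = 15117092380124150817026911/3230237388259077233637600

Direct summation: H_60 = 1 + 1/2 + ... + 1/60. The least common denominator is lcm(1, ..., 60) = 9690712164777231700912800; over this denominator the numerator is 9690712164777231700912800 + 4845356082388615850456400 + 3230237388259077233637600 + 2422678041194307925228200 + 1938142432955446340182560 + 1615118694129538616818800 + 1384387452111033100130400 + 1211339020597153962614100 + 1076745796086359077879200 + 969071216477723170091280 + 880973833161566518264800 + 807559347064769308409400 + 745439397290556284685600 + 692193726055516550065200 + 646047477651815446727520 + 605669510298576981307050 + 570041892045719511818400 + 538372898043179538939600 + 510037482356696405311200 + 484535608238861585045640 + 461462484037011033376800 + 440486916580783259132400 + 421335311512053552213600 + 403779673532384654204700 + 387628486591089268036512 + 372719698645278142342800 + 358915265362119692626400 + 346096863027758275032600 + 334162488440594196583200 + 323023738825907723363760 + 312603618218620377448800 + 302834755149288490653525 + 293657944387188839421600 + 285020946022859755909200 + 276877490422206620026080 + 269186449021589769469800 + 261911139588573829754400 + 255018741178348202655600 + 248479799096852094895200 + 242267804119430792522820 + 236358833287249553680800 + 230731242018505516688400 + 225365399180865853509600 + 220243458290391629566200 + 215349159217271815575840 + 210667655756026776106800 + 206185365208026206402400 + 201889836766192327102350 + 197769636015861871447200 + 193814243295544634018256 + 190013964015239837272800 + 186359849322639071171400 + 182843625750513805677600 + 179457632681059846313200 + 176194766632313303652960 + 173048431513879137516300 + 170012494118898801770400 + 167081244220297098291600 + 164249358725037825439200 + 161511869412953861681880 = 45351277140372452451080733, so H_60 = 45351277140372452451080733/9690712164777231700912800; reducing by gcd(45351277140372452451080733, 9690712164777231700912800) = 3 gives 15117092380124150817026911/3230237388259077233637600 ≈ 4.67987. (The PNT-adjacent estimate ln(60) + γ ≈ 4.67156 matches within O(1/n).)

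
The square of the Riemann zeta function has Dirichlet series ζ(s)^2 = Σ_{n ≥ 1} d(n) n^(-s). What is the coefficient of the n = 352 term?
d(352) = 12

ζ(s)^2 = (Σ 1/m^s)(Σ 1/k^s). The coefficient of 1/n^s in the product is the number of ordered pairs (m, k) with mk = n, which equals d(n). For n = 352, divisors are [1, 2, 4, 8, 11, 16, 22, 32, 44, 88, 176, 352], so d(352) = 12.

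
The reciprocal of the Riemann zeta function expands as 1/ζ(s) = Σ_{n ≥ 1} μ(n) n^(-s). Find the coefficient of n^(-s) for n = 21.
μ(21) = 1

Factor n = 21 = 3 · 7. μ(n) = 0 if any exponent ≥ 2 (not squarefree); otherwise μ(n) = (−1)^{ω(n)} where ω(n) is the number of distinct prime factors. Applying: μ(21) = 1.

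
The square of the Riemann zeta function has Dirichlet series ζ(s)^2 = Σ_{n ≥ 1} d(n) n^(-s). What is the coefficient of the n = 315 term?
d(315) = 12

ζ(s)^2 = (Σ 1/m^s)(Σ 1/k^s). The coefficient of 1/n^s in the product is the number of ordered pairs (m, k) with mk = n, which equals d(n). For n = 315, divisors are [1, 3, 5, 7, 9, 15, 21, 35, 45, 63, 105, 315], so d(315) = 12.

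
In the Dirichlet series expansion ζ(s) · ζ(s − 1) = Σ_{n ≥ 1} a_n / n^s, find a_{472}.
σ(472) = 900

In the product (Σ m^0/m^s)(Σ k / k^s) = Σ (Σ_{d | n} d) / n^s, the coefficient of 1/n^s is σ(n) = Σ_{d | n} d. For n = 472, divisors are [1, 2, 4, 8, 59, 118, 236, 472]; summing: σ(472) = 900.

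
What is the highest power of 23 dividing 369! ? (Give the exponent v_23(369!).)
v_23(369!) = 16

Legendre's formula: v_p(n!) = Σ_{k ≥ 1} ⌊n / p^k⌋. For p = 23, n = 369, the terms are:
  ⌊369/23^1⌋ = ⌊369/23⌋ = 16
(the next term ⌊369/23^2⌋ = 0, terminating the sum). Summing: v_23(369!) = 16 = 16.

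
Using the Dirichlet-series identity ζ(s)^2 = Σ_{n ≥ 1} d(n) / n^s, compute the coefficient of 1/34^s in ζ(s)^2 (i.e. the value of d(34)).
d(34) = 4

ζ(s)^2 = (Σ 1/m^s)(Σ 1/k^s). The coefficient of 1/n^s in the product is the number of ordered pairs (m, k) with mk = n, which equals d(n). For n = 34, divisors are [1, 2, 17, 34], so d(34) = 4.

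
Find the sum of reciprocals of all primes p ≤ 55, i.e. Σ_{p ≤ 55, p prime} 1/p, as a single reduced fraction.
Σ 1/p = 54766551458687142251/32589158477190044730

π(55) = 16, so the primes ≤ 55 are [2, 3, 5, 7, 11, 13, 17, 19, 23, 29, 31, 37, 41, 43, 47, 53]. Summing 1/p over these primes: 54766551458687142251/32589158477190044730 ≈ 1.6805. Mertens estimate ln ln(55) + 0.2615 ≈ 1.6496.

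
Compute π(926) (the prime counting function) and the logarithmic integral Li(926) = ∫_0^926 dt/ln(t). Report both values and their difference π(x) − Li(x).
π(926) = 157;  Li(926) ≈ 166.84;  π(x) − Li(x) ≈ -9.84.

Direct count of primes ≤ 926 gives π(926) = 157. Numerical evaluation of the logarithmic integral gives Li(926) ≈ 166.84. The difference π(x) − Li(x) ≈ -9.84 is typically negative for small/moderate x (Li(x) overestimates), though Littlewood's theorem shows this sign changes infinitely often.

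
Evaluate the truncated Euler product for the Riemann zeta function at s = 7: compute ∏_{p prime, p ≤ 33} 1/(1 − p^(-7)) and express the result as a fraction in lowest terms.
∏ = 37031956963631386906046525229438701635098769061332515193389940565625/36725327022248259763071767483224373757798563246158812707599806493184

The primes p ≤ 33 are [2, 3, 5, 7, 11, 13, 17, 19, 23, 29, 31]. For each prime, (1 − 1/p^7)^(-1) = p^7 / (p^7 − 1). The product is (1 − 1/2^7)^(-1), (1 − 1/3^7)^(-1), (1 − 1/5^7)^(-1), (1 − 1/7^7)^(-1), (1 − 1/11^7)^(-1), (1 − 1/13^7)^(-1), (1 − 1/17^7)^(-1), (1 − 1/19^7)^(-1), (1 − 1/23^7)^(-1), (1 − 1/29^7)^(-1), (1 − 1/31^7)^(-1) = ∏ p^7 / (p^7 − 1) = 37031956963631386906046525229438701635098769061332515193389940565625/36725327022248259763071767483224373757798563246158812707599806493184.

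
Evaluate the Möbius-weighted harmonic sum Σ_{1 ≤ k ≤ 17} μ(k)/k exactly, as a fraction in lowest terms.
Σ μ(k)/k = 163/85085

Values of μ(k) for 1 ≤ k ≤ 17: μ(1) = 1, μ(2) = -1, μ(3) = -1, μ(5) = -1, μ(6) = 1, μ(7) = -1, μ(10) = 1, μ(11) = -1, μ(13) = -1, μ(14) = 1, μ(15) = 1, μ(17) = -1, with μ = 0 on non-squarefree integers. Summing μ(k)/k for k where μ(k) ≠ 0 gives 163/85085 ≈ 0.0019. (PNT ⟺ this sum → 0 as n → ∞.)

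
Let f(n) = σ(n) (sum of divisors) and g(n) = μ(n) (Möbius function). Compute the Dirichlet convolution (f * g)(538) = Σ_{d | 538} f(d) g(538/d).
(σ * μ)(538) = 538

Divisors of 538: [1, 2, 269, 538]. For each d | 538:
  d = 1: σ(1) · μ(538/1) = 1 · 1 = 1
  d = 2: σ(2) · μ(538/2) = 3 · -1 = -3
  d = 269: σ(269) · μ(538/269) = 270 · -1 = -270
  d = 538: σ(538) · μ(538/538) = 810 · 1 = 810
Summing: (σ * μ)(538) = 1 + -3 + -270 + 810 = 538.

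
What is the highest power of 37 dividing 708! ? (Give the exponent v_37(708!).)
v_37(708!) = 19

Legendre's formula: v_p(n!) = Σ_{k ≥ 1} ⌊n / p^k⌋. For p = 37, n = 708, the terms are:
  ⌊708/37^1⌋ = ⌊708/37⌋ = 19
(the next term ⌊708/37^2⌋ = 0, terminating the sum). Summing: v_37(708!) = 19 = 19.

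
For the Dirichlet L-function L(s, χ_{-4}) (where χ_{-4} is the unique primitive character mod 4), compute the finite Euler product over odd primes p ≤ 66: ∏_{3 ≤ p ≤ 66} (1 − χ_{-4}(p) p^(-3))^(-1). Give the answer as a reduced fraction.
∏ = 126115667482028600084463789626710364805572778792731/130156894276470431285217911893722225289762827141120

The odd primes p ≤ 66 are [3, 5, 7, 11, 13, 17, 19, 23, 29, 31, 37, 41, 43, 47, 53, 59, 61]. For each, χ(p) = 1 if p ≡ 1 mod 4, χ(p) = −1 if p ≡ 3 mod 4. Taking (1 − χ(p)/p^3)^(-1) = p^3/(p^3 − χ(p)): (1 − (-1)/3^3)^(-1) · (1 − (1)/5^3)^(-1) · (1 − (-1)/7^3)^(-1) · (1 − (-1)/11^3)^(-1) · (1 − (1)/13^3)^(-1) · (1 − (1)/17^3)^(-1) · (1 − (-1)/19^3)^(-1) · (1 − (-1)/23^3)^(-1) · (1 − (1)/29^3)^(-1) · (1 − (-1)/31^3)^(-1) · (1 − (1)/37^3)^(-1) · (1 − (1)/41^3)^(-1) · (1 − (-1)/43^3)^(-1) · (1 − (-1)/47^3)^(-1) · (1 − (1)/53^3)^(-1) · (1 − (-1)/59^3)^(-1) · (1 − (1)/61^3)^(-1) = 126115667482028600084463789626710364805572778792731/130156894276470431285217911893722225289762827141120.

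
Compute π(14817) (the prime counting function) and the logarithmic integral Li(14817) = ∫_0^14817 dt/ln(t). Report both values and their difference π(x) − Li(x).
π(14817) = 1735;  Li(14817) ≈ 1757.58;  π(x) − Li(x) ≈ -22.58.

Direct count of primes ≤ 14817 gives π(14817) = 1735. Numerical evaluation of the logarithmic integral gives Li(14817) ≈ 1757.58. The difference π(x) − Li(x) ≈ -22.58 is typically negative for small/moderate x (Li(x) overestimates), though Littlewood's theorem shows this sign changes infinitely often.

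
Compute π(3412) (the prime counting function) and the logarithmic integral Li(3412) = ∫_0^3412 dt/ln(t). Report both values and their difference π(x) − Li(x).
π(3412) = 479;  Li(3412) ≈ 493.80;  π(x) − Li(x) ≈ -14.80.

Direct count of primes ≤ 3412 gives π(3412) = 479. Numerical evaluation of the logarithmic integral gives Li(3412) ≈ 493.80. The difference π(x) − Li(x) ≈ -14.80 is typically negative for small/moderate x (Li(x) overestimates), though Littlewood's theorem shows this sign changes infinitely often.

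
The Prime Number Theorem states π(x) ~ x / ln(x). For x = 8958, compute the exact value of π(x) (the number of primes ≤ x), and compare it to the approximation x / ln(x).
π(8958) = 1113;  x/ln(x) ≈ 984.36;  relative error ≈ 11.56%.

Directly count primes up to 8958: π(8958) = 1113. The PNT approximation gives 8958/ln(8958) ≈ 8958/9.10030 ≈ 984.36. Relative error (π(x) − x/ln(x)) / π(x) ≈ 11.56%; the approximation is known to undercount slightly (Li(x) is a better estimate).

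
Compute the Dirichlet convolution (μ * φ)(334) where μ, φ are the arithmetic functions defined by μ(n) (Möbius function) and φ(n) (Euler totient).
(μ * φ)(334) = 0

Divisors of 334: [1, 2, 167, 334]. For each d | 334:
  d = 1: μ(1) · φ(334/1) = 1 · 166 = 166
  d = 2: μ(2) · φ(334/2) = -1 · 166 = -166
  d = 167: μ(167) · φ(334/167) = -1 · 1 = -1
  d = 334: μ(334) · φ(334/334) = 1 · 1 = 1
Summing: (μ * φ)(334) = 166 + -166 + -1 + 1 = 0.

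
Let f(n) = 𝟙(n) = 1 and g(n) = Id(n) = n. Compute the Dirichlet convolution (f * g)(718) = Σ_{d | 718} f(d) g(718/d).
(𝟙 * Id)(718) = 1080

Divisors of 718: [1, 2, 359, 718]. For each d | 718:
  d = 1: 𝟙(1) · Id(718/1) = 1 · 718 = 718
  d = 2: 𝟙(2) · Id(718/2) = 1 · 359 = 359
  d = 359: 𝟙(359) · Id(718/359) = 1 · 2 = 2
  d = 718: 𝟙(718) · Id(718/718) = 1 · 1 = 1
Summing: (𝟙 * Id)(718) = 718 + 359 + 2 + 1 = 1080.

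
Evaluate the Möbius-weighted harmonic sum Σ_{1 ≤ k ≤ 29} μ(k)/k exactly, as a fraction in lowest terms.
Σ μ(k)/k = 9246047/3234846615

Values of μ(k) for 1 ≤ k ≤ 29: μ(1) = 1, μ(2) = -1, μ(3) = -1, μ(5) = -1, μ(6) = 1, μ(7) = -1, μ(10) = 1, μ(11) = -1, μ(13) = -1, μ(14) = 1, μ(15) = 1, μ(17) = -1, μ(19) = -1, μ(21) = 1, μ(22) = 1, μ(23) = -1, μ(26) = 1, μ(29) = -1, with μ = 0 on non-squarefree integers. Summing μ(k)/k for k where μ(k) ≠ 0 gives 9246047/3234846615 ≈ 0.0029. (PNT ⟺ this sum → 0 as n → ∞.)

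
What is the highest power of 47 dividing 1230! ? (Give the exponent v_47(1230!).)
v_47(1230!) = 26

Legendre's formula: v_p(n!) = Σ_{k ≥ 1} ⌊n / p^k⌋. For p = 47, n = 1230, the terms are:
  ⌊1230/47^1⌋ = ⌊1230/47⌋ = 26
(the next term ⌊1230/47^2⌋ = 0, terminating the sum). Summing: v_47(1230!) = 26 = 26.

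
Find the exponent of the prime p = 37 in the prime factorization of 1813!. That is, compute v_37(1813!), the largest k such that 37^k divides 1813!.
v_37(1813!) = 50

Legendre's formula: v_p(n!) = Σ_{k ≥ 1} ⌊n / p^k⌋. For p = 37, n = 1813, the terms are:
  ⌊1813/37^1⌋ = ⌊1813/37⌋ = 49
  ⌊1813/37^2⌋ = ⌊1813/1369⌋ = 1
(the next term ⌊1813/37^3⌋ = 0, terminating the sum). Summing: v_37(1813!) = 49 + 1 = 50.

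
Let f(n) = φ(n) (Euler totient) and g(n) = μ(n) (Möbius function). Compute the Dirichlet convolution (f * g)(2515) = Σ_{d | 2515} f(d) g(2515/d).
(φ * μ)(2515) = 1503

Divisors of 2515: [1, 5, 503, 2515]. For each d | 2515:
  d = 1: φ(1) · μ(2515/1) = 1 · 1 = 1
  d = 5: φ(5) · μ(2515/5) = 4 · -1 = -4
  d = 503: φ(503) · μ(2515/503) = 502 · -1 = -502
  d = 2515: φ(2515) · μ(2515/2515) = 2008 · 1 = 2008
Summing: (φ * μ)(2515) = 1 + -4 + -502 + 2008 = 1503.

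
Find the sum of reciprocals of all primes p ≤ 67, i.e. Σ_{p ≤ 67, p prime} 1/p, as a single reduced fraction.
Σ 1/p = 13585328068403621603022853/7858321551080267055879090

π(67) = 19, so the primes ≤ 67 are [2, 3, 5, 7, 11, 13, 17, 19, 23, 29, 31, 37, 41, 43, 47, 53, 59, 61, 67]. Summing 1/p over these primes: 13585328068403621603022853/7858321551080267055879090 ≈ 1.7288. Mertens estimate ln ln(67) + 0.2615 ≈ 1.6977.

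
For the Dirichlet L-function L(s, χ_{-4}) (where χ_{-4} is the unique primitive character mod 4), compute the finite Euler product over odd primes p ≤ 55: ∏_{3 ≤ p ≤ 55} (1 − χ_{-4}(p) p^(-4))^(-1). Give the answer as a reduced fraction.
∏ = 257364431333305770108011762895409938991497014556861335561/260241495905762991772533773778373936417391479107040051200

The odd primes p ≤ 55 are [3, 5, 7, 11, 13, 17, 19, 23, 29, 31, 37, 41, 43, 47, 53]. For each, χ(p) = 1 if p ≡ 1 mod 4, χ(p) = −1 if p ≡ 3 mod 4. Taking (1 − χ(p)/p^4)^(-1) = p^4/(p^4 − χ(p)): (1 − (-1)/3^4)^(-1) · (1 − (1)/5^4)^(-1) · (1 − (-1)/7^4)^(-1) · (1 − (-1)/11^4)^(-1) · (1 − (1)/13^4)^(-1) · (1 − (1)/17^4)^(-1) · (1 − (-1)/19^4)^(-1) · (1 − (-1)/23^4)^(-1) · (1 − (1)/29^4)^(-1) · (1 − (-1)/31^4)^(-1) · (1 − (1)/37^4)^(-1) · (1 − (1)/41^4)^(-1) · (1 − (-1)/43^4)^(-1) · (1 − (-1)/47^4)^(-1) · (1 − (1)/53^4)^(-1) = 257364431333305770108011762895409938991497014556861335561/260241495905762991772533773778373936417391479107040051200.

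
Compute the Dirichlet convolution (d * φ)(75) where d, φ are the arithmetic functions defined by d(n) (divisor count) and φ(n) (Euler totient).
(d * φ)(75) = 124

Divisors of 75: [1, 3, 5, 15, 25, 75]. For each d | 75:
  d = 1: d(1) · φ(75/1) = 1 · 40 = 40
  d = 3: d(3) · φ(75/3) = 2 · 20 = 40
  d = 5: d(5) · φ(75/5) = 2 · 8 = 16
  d = 15: d(15) · φ(75/15) = 4 · 4 = 16
  d = 25: d(25) · φ(75/25) = 3 · 2 = 6
  d = 75: d(75) · φ(75/75) = 6 · 1 = 6
Summing: (d * φ)(75) = 40 + 40 + 16 + 16 + 6 + 6 = 124.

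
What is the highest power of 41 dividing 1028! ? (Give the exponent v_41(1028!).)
v_41(1028!) = 25

Legendre's formula: v_p(n!) = Σ_{k ≥ 1} ⌊n / p^k⌋. For p = 41, n = 1028, the terms are:
  ⌊1028/41^1⌋ = ⌊1028/41⌋ = 25
(the next term ⌊1028/41^2⌋ = 0, terminating the sum). Summing: v_41(1028!) = 25 = 25.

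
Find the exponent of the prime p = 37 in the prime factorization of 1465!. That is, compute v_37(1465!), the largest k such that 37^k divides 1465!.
v_37(1465!) = 40

Legendre's formula: v_p(n!) = Σ_{k ≥ 1} ⌊n / p^k⌋. For p = 37, n = 1465, the terms are:
  ⌊1465/37^1⌋ = ⌊1465/37⌋ = 39
  ⌊1465/37^2⌋ = ⌊1465/1369⌋ = 1
(the next term ⌊1465/37^3⌋ = 0, terminating the sum). Summing: v_37(1465!) = 39 + 1 = 40.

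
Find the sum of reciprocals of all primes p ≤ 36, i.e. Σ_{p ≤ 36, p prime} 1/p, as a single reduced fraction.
Σ 1/p = 314016924901/200560490130

π(36) = 11, so the primes ≤ 36 are [2, 3, 5, 7, 11, 13, 17, 19, 23, 29, 31]. Summing 1/p over these primes: 314016924901/200560490130 ≈ 1.5657. Mertens estimate ln ln(36) + 0.2615 ≈ 1.5378.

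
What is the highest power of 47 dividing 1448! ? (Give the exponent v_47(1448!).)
v_47(1448!) = 30

Legendre's formula: v_p(n!) = Σ_{k ≥ 1} ⌊n / p^k⌋. For p = 47, n = 1448, the terms are:
  ⌊1448/47^1⌋ = ⌊1448/47⌋ = 30
(the next term ⌊1448/47^2⌋ = 0, terminating the sum). Summing: v_47(1448!) = 30 = 30.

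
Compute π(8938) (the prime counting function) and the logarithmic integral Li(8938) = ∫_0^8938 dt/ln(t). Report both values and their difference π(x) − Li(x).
π(8938) = 1111;  Li(8938) ≈ 1130.14;  π(x) − Li(x) ≈ -19.14.

Direct count of primes ≤ 8938 gives π(8938) = 1111. Numerical evaluation of the logarithmic integral gives Li(8938) ≈ 1130.14. The difference π(x) − Li(x) ≈ -19.14 is typically negative for small/moderate x (Li(x) overestimates), though Littlewood's theorem shows this sign changes infinitely often.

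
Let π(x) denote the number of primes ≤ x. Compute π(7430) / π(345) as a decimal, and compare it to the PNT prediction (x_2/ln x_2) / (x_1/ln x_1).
π(7430)/π(345) = 941/68 ≈ 13.8382;  PNT prediction ≈ 14.1191.

π(345) = 68 and π(7430) = 941, so π(7430)/π(345) ≈ 13.8382. The PNT-predicted ratio is (7430/ln(7430)) / (345/ln(345)) ≈ 14.1191. The two agree to within a few percent, as expected.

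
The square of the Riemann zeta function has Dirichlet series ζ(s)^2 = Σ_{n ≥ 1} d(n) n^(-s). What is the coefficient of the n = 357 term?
d(357) = 8

ζ(s)^2 = (Σ 1/m^s)(Σ 1/k^s). The coefficient of 1/n^s in the product is the number of ordered pairs (m, k) with mk = n, which equals d(n). For n = 357, divisors are [1, 3, 7, 17, 21, 51, 119, 357], so d(357) = 8.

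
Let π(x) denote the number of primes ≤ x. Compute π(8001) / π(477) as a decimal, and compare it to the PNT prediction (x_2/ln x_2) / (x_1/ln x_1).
π(8001)/π(477) = 1007/91 ≈ 11.0659;  PNT prediction ≈ 11.5108.

π(477) = 91 and π(8001) = 1007, so π(8001)/π(477) ≈ 11.0659. The PNT-predicted ratio is (8001/ln(8001)) / (477/ln(477)) ≈ 11.5108. The two agree to within a few percent, as expected.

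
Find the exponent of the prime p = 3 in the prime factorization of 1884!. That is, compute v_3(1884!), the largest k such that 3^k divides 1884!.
v_3(1884!) = 938

Legendre's formula: v_p(n!) = Σ_{k ≥ 1} ⌊n / p^k⌋. For p = 3, n = 1884, the terms are:
  ⌊1884/3^1⌋ = ⌊1884/3⌋ = 628
  ⌊1884/3^2⌋ = ⌊1884/9⌋ = 209
  ⌊1884/3^3⌋ = ⌊1884/27⌋ = 69
  ⌊1884/3^4⌋ = ⌊1884/81⌋ = 23
  ⌊1884/3^5⌋ = ⌊1884/243⌋ = 7
  ⌊1884/3^6⌋ = ⌊1884/729⌋ = 2
(the next term ⌊1884/3^7⌋ = 0, terminating the sum). Summing: v_3(1884!) = 628 + 209 + 69 + 23 + 7 + 2 = 938.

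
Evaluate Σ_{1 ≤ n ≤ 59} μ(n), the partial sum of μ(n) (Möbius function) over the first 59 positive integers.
Σ_{n ≤ 59} μ(n) = -1

Compute μ(n) for each 1 ≤ n ≤ 59: μ(1) = 1, μ(2) = -1, μ(3) = -1, μ(4) = 0, μ(5) = -1, μ(6) = 1, μ(7) = -1, μ(8) = 0, μ(9) = 0, μ(10) = 1, μ(11) = -1, μ(12) = 0, μ(13) = -1, μ(14) = 1, μ(15) = 1, μ(16) = 0, μ(17) = -1, μ(18) = 0, μ(19) = -1, μ(20) = 0, μ(21) = 1, μ(22) = 1, μ(23) = -1, μ(24) = 0, μ(25) = 0, μ(26) = 1, μ(27) = 0, μ(28) = 0, μ(29) = -1, μ(30) = -1, μ(31) = -1, μ(32) = 0, μ(33) = 1, μ(34) = 1, μ(35) = 1, μ(36) = 0, μ(37) = -1, μ(38) = 1, μ(39) = 1, μ(40) = 0, μ(41) = -1, μ(42) = -1, μ(43) = -1, μ(44) = 0, μ(45) = 0, μ(46) = 1, μ(47) = -1, μ(48) = 0, μ(49) = 0, μ(50) = 0, μ(51) = 1, μ(52) = 0, μ(53) = -1, μ(54) = 0, μ(55) = 1, μ(56) = 0, μ(57) = 1, μ(58) = 1, μ(59) = -1. Summing all 59 values: -1. (Mertens function M(x) = Σ_{n ≤ x} μ(n); on average M(x) should be small (PNT ⟺ M(x) = o(x)).)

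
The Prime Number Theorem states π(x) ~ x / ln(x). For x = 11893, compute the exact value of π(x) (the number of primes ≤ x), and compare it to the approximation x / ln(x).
π(11893) = 1424;  x/ln(x) ≈ 1267.41;  relative error ≈ 11.00%.

Directly count primes up to 11893: π(11893) = 1424. The PNT approximation gives 11893/ln(11893) ≈ 11893/9.38371 ≈ 1267.41. Relative error (π(x) − x/ln(x)) / π(x) ≈ 11.00%; the approximation is known to undercount slightly (Li(x) is a better estimate).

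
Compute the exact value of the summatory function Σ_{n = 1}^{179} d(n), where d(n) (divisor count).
Σ_{n ≤ 179} d(n) = 953

Compute d(n) for each 1 ≤ n ≤ 179: d(1) = 1, d(2) = 2, d(3) = 2, d(4) = 3, d(5) = 2, d(6) = 4, d(7) = 2, d(8) = 4, d(9) = 3, d(10) = 4, d(11) = 2, d(12) = 6, d(13) = 2, d(14) = 4, d(15) = 4, d(16) = 5, d(17) = 2, d(18) = 6, d(19) = 2, d(20) = 6, d(21) = 4, d(22) = 4, d(23) = 2, d(24) = 8, d(25) = 3, d(26) = 4, d(27) = 4, d(28) = 6, d(29) = 2, d(30) = 8, d(31) = 2, d(32) = 6, d(33) = 4, d(34) = 4, d(35) = 4, d(36) = 9, d(37) = 2, d(38) = 4, d(39) = 4, d(40) = 8, d(41) = 2, d(42) = 8, d(43) = 2, d(44) = 6, d(45) = 6, d(46) = 4, d(47) = 2, d(48) = 10, d(49) = 3, d(50) = 6, d(51) = 4, d(52) = 6, d(53) = 2, d(54) = 8, d(55) = 4, d(56) = 8, d(57) = 4, d(58) = 4, d(59) = 2, d(60) = 12, d(61) = 2, d(62) = 4, d(63) = 6, d(64) = 7, d(65) = 4, d(66) = 8, d(67) = 2, d(68) = 6, d(69) = 4, d(70) = 8, d(71) = 2, d(72) = 12, d(73) = 2, d(74) = 4, d(75) = 6, d(76) = 6, d(77) = 4, d(78) = 8, d(79) = 2, d(80) = 10, d(81) = 5, d(82) = 4, d(83) = 2, d(84) = 12, d(85) = 4, d(86) = 4, d(87) = 4, d(88) = 8, d(89) = 2, d(90) = 12, d(91) = 4, d(92) = 6, d(93) = 4, d(94) = 4, d(95) = 4, d(96) = 12, d(97) = 2, d(98) = 6, d(99) = 6, d(100) = 9, d(101) = 2, d(102) = 8, d(103) = 2, d(104) = 8, d(105) = 8, d(106) = 4, d(107) = 2, d(108) = 12, d(109) = 2, d(110) = 8, d(111) = 4, d(112) = 10, d(113) = 2, d(114) = 8, d(115) = 4, d(116) = 6, d(117) = 6, d(118) = 4, d(119) = 4, d(120) = 16, d(121) = 3, d(122) = 4, d(123) = 4, d(124) = 6, d(125) = 4, d(126) = 12, d(127) = 2, d(128) = 8, d(129) = 4, d(130) = 8, d(131) = 2, d(132) = 12, d(133) = 4, d(134) = 4, d(135) = 8, d(136) = 8, d(137) = 2, d(138) = 8, d(139) = 2, d(140) = 12, d(141) = 4, d(142) = 4, d(143) = 4, d(144) = 15, d(145) = 4, d(146) = 4, d(147) = 6, d(148) = 6, d(149) = 2, d(150) = 12, d(151) = 2, d(152) = 8, d(153) = 6, d(154) = 8, d(155) = 4, d(156) = 12, d(157) = 2, d(158) = 4, d(159) = 4, d(160) = 12, d(161) = 4, d(162) = 10, d(163) = 2, d(164) = 6, d(165) = 8, d(166) = 4, d(167) = 2, d(168) = 16, d(169) = 3, d(170) = 8, d(171) = 6, d(172) = 6, d(173) = 2, d(174) = 8, d(175) = 6, d(176) = 10, d(177) = 4, d(178) = 4, d(179) = 2. Summing all 179 values: 953. (Dirichlet's divisor formula: Σ_{n ≤ x} d(n) = x ln(x) + (2γ − 1) x + O(√x). For x = 179, the asymptotic estimate is ≈ 956.19.)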